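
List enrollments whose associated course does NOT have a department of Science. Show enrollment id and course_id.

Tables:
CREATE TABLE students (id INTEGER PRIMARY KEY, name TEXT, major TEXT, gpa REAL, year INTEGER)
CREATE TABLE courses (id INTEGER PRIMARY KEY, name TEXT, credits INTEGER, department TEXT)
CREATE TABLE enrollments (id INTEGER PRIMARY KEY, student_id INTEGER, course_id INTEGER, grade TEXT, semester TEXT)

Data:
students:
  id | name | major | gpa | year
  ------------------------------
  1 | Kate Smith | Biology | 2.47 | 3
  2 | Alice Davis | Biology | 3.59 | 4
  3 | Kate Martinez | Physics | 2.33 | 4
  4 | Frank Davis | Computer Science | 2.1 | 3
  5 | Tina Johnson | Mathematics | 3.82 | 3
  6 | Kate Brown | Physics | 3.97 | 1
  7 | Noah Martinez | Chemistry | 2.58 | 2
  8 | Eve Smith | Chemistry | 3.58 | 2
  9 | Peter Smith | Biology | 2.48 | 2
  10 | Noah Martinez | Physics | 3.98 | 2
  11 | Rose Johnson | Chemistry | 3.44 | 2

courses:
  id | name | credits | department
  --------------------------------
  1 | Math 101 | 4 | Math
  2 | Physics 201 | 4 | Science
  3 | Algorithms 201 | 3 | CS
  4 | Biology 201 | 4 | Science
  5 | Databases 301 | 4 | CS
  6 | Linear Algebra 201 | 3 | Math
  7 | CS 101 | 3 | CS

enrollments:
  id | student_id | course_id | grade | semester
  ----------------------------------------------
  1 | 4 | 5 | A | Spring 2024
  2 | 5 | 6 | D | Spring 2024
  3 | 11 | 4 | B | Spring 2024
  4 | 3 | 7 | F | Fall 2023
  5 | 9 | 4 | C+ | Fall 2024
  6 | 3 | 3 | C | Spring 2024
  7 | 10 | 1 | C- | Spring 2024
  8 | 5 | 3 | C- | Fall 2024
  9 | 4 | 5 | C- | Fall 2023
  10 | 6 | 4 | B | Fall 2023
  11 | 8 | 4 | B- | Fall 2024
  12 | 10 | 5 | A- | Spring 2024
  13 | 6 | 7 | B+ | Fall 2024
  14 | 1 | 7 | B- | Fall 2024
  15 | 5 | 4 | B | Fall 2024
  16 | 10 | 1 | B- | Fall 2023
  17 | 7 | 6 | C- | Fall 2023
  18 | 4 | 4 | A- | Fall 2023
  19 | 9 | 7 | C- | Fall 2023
SELECT id, course_id FROM enrollments WHERE course_id NOT IN (SELECT id FROM courses WHERE department = 'Science')

Execution result:
id | course_id
1 | 5
2 | 6
4 | 7
6 | 3
7 | 1
8 | 3
9 | 5
12 | 5
13 | 7
14 | 7
16 | 1
17 | 6
19 | 7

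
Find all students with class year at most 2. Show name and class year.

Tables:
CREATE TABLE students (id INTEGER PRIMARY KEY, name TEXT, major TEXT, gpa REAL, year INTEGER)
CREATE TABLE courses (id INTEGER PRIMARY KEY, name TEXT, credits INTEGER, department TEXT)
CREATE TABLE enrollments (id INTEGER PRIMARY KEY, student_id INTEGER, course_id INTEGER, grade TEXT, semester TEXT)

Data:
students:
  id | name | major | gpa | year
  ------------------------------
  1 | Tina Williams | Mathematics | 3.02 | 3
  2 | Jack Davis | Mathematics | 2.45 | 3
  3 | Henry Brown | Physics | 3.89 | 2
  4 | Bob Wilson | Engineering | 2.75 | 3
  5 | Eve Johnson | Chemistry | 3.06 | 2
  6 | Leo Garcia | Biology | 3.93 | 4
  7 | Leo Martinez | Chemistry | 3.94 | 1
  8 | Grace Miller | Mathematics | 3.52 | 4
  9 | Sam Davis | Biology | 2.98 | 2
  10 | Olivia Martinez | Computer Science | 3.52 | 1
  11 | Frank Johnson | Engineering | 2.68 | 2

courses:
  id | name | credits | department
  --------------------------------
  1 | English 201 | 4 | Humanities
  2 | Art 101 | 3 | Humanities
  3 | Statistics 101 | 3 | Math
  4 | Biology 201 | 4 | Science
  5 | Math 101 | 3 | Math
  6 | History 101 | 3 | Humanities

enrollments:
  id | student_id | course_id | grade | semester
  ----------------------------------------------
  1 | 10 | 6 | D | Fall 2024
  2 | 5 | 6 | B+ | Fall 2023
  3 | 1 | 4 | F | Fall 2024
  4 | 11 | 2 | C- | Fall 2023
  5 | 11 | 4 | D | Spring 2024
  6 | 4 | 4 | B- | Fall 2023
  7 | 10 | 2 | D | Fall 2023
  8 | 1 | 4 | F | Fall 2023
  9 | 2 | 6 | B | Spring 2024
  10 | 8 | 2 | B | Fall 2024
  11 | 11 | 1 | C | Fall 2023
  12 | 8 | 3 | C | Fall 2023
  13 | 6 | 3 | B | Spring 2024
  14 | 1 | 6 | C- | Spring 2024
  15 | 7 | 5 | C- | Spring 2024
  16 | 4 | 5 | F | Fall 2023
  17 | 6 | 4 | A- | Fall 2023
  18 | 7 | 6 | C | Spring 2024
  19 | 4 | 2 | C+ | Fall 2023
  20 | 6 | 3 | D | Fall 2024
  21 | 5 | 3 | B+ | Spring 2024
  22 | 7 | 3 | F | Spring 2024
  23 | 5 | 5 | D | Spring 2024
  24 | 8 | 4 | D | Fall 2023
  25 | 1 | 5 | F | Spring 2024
SELECT name, year FROM students WHERE year <= 2

Execution result:
name | year
Henry Brown | 2
Eve Johnson | 2
Leo Martinez | 1
Sam Davis | 2
Olivia Martinez | 1
Frank Johnson | 2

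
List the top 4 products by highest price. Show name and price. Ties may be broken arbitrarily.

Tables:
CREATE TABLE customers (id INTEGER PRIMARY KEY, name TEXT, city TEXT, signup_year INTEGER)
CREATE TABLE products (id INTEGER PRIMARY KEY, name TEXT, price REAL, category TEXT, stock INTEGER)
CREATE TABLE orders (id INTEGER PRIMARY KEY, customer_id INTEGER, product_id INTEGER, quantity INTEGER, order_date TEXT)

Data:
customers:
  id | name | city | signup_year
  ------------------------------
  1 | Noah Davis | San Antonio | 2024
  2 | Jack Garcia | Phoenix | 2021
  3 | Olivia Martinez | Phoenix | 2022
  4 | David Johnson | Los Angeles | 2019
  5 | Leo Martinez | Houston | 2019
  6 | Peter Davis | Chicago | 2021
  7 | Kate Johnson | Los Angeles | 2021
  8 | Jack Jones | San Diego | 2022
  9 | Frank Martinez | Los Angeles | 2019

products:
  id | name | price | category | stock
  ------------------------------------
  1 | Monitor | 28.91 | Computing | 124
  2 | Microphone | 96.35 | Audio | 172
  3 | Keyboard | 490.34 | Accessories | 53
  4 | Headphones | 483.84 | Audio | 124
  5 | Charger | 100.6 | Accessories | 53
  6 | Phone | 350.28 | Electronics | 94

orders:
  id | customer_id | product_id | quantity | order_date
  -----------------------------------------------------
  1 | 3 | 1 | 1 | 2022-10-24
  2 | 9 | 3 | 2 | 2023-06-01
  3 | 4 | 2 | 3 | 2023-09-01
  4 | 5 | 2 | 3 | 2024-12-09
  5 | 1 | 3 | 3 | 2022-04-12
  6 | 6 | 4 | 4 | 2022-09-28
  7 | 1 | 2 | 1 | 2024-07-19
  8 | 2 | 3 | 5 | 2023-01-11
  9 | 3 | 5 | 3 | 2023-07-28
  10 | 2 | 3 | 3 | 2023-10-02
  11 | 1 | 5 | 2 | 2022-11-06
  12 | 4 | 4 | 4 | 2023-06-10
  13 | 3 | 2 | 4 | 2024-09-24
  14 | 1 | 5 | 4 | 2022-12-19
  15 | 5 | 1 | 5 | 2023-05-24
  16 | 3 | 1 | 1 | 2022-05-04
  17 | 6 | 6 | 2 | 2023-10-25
SELECT name, price FROM products ORDER BY price DESC LIMIT 4

Execution result:
name | price
Keyboard | 490.34
Headphones | 483.84
Phone | 350.28
Charger | 100.60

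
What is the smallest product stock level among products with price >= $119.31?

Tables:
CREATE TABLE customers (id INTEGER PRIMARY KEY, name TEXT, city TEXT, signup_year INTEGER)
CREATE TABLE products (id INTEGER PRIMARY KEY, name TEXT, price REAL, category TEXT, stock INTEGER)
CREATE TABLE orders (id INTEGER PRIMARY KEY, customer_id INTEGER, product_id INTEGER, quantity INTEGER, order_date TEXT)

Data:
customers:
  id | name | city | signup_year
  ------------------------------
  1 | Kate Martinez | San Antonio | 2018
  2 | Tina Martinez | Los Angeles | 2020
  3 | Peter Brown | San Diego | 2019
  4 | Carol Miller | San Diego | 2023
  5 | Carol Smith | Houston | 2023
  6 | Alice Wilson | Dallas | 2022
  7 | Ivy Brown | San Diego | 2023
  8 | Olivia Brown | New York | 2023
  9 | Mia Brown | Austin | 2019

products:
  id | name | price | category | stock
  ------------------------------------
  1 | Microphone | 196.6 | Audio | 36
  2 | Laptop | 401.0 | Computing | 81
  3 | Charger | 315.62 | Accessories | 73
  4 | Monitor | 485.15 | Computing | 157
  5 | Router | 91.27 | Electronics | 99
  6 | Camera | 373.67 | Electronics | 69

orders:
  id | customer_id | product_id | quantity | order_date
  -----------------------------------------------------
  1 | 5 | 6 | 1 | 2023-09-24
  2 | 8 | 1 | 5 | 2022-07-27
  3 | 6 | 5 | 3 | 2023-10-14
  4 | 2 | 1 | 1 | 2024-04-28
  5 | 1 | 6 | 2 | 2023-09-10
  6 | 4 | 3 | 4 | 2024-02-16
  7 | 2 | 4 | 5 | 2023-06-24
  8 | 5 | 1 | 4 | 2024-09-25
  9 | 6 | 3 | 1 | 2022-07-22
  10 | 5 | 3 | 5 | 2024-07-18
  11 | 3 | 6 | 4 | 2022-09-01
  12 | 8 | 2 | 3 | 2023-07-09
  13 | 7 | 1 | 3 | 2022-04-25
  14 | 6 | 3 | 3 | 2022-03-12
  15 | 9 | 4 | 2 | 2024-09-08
SELECT MIN(stock) FROM products WHERE price >= 119.31

Execution result:
36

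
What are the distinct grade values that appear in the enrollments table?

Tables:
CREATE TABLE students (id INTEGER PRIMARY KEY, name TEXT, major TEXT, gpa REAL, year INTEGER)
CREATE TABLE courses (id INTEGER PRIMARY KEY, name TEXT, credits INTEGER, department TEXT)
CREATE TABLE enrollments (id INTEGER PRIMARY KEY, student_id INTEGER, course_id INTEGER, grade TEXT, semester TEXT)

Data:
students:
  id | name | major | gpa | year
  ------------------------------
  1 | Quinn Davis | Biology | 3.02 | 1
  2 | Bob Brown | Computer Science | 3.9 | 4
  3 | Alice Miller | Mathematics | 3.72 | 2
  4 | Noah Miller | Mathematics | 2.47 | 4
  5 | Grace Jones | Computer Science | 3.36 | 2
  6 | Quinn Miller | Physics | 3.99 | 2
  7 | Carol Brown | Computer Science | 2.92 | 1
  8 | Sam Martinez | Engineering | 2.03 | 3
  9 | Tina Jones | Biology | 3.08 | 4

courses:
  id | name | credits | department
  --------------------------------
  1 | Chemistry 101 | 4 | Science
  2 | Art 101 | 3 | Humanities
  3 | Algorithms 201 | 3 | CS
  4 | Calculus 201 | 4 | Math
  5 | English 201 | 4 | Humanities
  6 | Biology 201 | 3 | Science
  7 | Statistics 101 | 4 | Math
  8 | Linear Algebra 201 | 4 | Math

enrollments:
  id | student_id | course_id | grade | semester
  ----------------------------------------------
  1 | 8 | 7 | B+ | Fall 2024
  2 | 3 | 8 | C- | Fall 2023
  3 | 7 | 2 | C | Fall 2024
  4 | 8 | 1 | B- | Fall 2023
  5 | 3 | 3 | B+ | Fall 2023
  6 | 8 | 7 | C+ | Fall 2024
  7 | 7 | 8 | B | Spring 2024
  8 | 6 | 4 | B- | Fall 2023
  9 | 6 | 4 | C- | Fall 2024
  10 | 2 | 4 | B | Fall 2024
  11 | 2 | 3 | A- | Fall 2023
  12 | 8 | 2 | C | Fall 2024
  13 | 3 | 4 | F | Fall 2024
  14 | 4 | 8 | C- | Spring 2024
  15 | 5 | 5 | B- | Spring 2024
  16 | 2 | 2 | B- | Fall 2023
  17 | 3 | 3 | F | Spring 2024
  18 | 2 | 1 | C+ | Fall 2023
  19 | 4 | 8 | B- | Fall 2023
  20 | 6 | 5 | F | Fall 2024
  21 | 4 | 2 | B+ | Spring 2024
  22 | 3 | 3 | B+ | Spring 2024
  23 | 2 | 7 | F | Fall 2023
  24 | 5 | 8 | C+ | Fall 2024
SELECT DISTINCT grade FROM enrollments

Execution result:
grade
B+
C-
C
B-
C+
B
A-
F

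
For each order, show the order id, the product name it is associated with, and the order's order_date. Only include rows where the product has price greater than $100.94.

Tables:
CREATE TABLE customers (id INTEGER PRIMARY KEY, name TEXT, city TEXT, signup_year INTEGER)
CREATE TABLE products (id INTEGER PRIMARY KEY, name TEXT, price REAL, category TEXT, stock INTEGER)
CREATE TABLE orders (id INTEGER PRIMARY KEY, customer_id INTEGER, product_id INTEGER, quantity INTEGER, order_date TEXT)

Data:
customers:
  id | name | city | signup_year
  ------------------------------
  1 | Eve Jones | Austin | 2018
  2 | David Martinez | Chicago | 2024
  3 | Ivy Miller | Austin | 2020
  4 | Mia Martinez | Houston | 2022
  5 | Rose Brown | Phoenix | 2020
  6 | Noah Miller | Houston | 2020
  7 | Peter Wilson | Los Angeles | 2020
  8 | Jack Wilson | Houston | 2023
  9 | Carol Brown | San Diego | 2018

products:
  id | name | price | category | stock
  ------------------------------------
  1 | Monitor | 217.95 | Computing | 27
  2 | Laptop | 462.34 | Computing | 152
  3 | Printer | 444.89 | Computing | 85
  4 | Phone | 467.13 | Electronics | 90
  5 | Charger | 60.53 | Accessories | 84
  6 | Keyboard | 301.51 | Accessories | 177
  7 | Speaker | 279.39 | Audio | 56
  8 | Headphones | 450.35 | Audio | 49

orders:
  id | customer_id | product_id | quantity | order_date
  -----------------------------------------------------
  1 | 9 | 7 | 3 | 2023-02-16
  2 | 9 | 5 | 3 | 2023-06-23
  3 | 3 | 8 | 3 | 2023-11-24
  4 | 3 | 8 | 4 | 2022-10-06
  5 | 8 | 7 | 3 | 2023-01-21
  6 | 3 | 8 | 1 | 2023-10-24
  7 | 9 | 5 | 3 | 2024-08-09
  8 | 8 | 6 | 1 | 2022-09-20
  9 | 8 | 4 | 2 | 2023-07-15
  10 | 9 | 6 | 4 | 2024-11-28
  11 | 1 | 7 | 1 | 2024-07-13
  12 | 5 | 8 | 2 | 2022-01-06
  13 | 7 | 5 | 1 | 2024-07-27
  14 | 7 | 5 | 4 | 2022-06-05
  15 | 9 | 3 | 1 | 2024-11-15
SELECT c.id, p.name AS product, c.order_date FROM orders c JOIN products p ON c.product_id = p.id WHERE p.price > 100.94

Execution result:
id | product | order_date
1 | Speaker | 2023-02-16
3 | Headphones | 2023-11-24
4 | Headphones | 2022-10-06
5 | Speaker | 2023-01-21
6 | Headphones | 2023-10-24
8 | Keyboard | 2022-09-20
9 | Phone | 2023-07-15
10 | Keyboard | 2024-11-28
11 | Speaker | 2024-07-13
12 | Headphones | 2022-01-06
15 | Printer | 2024-11-15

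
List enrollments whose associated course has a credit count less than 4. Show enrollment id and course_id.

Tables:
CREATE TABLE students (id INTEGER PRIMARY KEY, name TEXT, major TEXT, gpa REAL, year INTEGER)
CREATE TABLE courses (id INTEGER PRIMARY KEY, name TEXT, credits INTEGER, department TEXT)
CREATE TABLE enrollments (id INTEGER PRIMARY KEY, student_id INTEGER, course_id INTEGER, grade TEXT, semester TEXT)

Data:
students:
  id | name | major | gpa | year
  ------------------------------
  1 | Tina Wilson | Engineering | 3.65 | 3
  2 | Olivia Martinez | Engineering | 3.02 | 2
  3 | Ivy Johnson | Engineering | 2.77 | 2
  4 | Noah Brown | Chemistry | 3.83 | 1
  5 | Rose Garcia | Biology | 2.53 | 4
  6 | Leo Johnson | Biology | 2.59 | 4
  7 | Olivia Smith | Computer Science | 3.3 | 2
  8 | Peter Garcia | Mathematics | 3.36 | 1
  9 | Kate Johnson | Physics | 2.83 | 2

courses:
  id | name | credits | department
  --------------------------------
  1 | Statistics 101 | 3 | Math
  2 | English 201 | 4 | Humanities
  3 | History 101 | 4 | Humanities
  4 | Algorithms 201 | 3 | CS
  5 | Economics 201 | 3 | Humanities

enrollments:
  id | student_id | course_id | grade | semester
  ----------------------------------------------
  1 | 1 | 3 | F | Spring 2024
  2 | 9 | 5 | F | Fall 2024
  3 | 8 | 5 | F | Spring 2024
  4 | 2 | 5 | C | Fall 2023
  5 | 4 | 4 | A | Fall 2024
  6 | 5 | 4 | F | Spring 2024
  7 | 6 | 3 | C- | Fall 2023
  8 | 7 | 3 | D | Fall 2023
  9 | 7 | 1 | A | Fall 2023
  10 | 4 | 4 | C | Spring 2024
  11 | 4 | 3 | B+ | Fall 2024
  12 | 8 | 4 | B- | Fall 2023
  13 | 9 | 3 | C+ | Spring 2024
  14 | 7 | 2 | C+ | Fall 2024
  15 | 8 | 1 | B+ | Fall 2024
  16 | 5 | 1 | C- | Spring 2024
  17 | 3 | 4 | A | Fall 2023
SELECT id, course_id FROM enrollments WHERE course_id IN (SELECT id FROM courses WHERE credits < 4)

Execution result:
id | course_id
2 | 5
3 | 5
4 | 5
5 | 4
6 | 4
9 | 1
10 | 4
12 | 4
15 | 1
16 | 1
17 | 4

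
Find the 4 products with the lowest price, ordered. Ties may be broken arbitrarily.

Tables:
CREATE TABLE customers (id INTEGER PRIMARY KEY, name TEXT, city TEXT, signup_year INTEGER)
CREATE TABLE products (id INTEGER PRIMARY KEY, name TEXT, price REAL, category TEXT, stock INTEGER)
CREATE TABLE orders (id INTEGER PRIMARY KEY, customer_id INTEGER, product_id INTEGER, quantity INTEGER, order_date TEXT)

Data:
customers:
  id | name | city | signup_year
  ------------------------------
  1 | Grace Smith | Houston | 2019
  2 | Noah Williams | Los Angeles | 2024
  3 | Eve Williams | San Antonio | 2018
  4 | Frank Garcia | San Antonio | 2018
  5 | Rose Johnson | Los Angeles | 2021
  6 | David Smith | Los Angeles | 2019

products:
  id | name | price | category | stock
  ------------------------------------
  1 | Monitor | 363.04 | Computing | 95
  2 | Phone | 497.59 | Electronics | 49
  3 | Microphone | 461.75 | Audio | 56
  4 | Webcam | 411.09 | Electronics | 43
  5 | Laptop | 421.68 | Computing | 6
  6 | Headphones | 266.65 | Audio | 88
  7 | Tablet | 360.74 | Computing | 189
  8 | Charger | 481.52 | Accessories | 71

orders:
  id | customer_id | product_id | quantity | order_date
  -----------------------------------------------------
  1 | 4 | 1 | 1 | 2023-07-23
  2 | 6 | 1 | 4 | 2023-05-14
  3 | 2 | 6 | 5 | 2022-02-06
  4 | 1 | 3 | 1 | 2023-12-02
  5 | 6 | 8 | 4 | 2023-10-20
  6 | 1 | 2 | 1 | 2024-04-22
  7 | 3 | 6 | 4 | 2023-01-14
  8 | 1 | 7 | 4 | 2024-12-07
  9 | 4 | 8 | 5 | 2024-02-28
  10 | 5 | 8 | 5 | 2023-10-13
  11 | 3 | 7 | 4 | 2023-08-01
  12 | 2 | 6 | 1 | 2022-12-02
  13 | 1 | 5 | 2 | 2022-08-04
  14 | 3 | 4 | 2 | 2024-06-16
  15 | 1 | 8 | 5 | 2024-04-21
SELECT name, price FROM products ORDER BY price ASC LIMIT 4

Execution result:
name | price
Headphones | 266.65
Tablet | 360.74
Monitor | 363.04
Webcam | 411.09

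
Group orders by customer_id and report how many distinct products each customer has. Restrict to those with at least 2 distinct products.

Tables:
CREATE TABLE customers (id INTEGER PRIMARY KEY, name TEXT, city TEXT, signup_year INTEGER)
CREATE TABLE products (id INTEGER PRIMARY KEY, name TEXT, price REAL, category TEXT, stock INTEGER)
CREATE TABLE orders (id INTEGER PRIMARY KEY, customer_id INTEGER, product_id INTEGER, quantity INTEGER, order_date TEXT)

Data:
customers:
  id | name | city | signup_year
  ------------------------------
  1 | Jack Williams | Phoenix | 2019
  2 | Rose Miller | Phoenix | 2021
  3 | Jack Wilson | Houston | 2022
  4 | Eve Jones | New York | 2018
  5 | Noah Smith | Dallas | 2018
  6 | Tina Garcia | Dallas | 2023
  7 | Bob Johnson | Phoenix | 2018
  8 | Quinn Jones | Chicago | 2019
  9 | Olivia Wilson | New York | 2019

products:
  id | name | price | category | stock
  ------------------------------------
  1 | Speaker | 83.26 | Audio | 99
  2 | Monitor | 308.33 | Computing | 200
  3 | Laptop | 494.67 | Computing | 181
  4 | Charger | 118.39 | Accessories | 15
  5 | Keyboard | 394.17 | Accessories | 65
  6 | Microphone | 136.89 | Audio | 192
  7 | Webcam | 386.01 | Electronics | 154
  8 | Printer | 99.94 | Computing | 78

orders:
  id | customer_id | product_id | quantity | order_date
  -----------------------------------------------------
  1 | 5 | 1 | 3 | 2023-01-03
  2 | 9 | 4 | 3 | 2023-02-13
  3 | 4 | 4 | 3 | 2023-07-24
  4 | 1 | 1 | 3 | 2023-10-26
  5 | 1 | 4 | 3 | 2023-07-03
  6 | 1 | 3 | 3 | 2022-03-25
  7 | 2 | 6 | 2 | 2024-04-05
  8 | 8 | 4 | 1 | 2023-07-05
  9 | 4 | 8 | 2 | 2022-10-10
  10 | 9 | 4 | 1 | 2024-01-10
SELECT customer_id, COUNT(DISTINCT product_id) AS distinct_product_count FROM orders GROUP BY customer_id HAVING COUNT(DISTINCT product_id) >= 2

Execution result:
customer_id | distinct_product_count
1 | 3
4 | 2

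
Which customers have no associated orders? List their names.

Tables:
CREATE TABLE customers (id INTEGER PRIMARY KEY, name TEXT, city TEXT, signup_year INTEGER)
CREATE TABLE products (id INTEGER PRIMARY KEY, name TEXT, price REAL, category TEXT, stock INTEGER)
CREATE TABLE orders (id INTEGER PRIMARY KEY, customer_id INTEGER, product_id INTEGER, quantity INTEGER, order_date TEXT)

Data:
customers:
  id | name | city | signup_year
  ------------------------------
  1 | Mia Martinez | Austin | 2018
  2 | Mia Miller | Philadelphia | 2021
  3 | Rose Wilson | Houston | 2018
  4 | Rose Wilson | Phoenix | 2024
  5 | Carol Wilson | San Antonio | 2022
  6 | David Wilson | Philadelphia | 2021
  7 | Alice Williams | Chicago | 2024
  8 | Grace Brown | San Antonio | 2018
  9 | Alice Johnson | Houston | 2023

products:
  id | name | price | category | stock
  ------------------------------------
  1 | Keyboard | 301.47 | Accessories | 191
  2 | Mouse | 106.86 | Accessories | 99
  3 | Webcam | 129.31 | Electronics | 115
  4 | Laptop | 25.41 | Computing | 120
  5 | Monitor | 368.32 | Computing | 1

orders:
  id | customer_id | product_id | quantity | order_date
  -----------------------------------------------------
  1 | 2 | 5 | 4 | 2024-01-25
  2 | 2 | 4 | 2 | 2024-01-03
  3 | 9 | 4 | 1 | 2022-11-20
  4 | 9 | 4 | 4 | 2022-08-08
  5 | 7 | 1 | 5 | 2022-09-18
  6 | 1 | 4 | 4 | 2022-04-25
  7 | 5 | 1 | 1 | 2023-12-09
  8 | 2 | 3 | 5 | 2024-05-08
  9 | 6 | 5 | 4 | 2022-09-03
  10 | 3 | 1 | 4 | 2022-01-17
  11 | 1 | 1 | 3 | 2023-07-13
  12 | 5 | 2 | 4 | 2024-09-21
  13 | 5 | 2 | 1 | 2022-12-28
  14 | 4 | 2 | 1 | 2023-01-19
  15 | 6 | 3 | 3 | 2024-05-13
SELECT p.name FROM customers p LEFT JOIN orders c ON c.customer_id = p.id WHERE c.id IS NULL

Execution result:
Grace Brown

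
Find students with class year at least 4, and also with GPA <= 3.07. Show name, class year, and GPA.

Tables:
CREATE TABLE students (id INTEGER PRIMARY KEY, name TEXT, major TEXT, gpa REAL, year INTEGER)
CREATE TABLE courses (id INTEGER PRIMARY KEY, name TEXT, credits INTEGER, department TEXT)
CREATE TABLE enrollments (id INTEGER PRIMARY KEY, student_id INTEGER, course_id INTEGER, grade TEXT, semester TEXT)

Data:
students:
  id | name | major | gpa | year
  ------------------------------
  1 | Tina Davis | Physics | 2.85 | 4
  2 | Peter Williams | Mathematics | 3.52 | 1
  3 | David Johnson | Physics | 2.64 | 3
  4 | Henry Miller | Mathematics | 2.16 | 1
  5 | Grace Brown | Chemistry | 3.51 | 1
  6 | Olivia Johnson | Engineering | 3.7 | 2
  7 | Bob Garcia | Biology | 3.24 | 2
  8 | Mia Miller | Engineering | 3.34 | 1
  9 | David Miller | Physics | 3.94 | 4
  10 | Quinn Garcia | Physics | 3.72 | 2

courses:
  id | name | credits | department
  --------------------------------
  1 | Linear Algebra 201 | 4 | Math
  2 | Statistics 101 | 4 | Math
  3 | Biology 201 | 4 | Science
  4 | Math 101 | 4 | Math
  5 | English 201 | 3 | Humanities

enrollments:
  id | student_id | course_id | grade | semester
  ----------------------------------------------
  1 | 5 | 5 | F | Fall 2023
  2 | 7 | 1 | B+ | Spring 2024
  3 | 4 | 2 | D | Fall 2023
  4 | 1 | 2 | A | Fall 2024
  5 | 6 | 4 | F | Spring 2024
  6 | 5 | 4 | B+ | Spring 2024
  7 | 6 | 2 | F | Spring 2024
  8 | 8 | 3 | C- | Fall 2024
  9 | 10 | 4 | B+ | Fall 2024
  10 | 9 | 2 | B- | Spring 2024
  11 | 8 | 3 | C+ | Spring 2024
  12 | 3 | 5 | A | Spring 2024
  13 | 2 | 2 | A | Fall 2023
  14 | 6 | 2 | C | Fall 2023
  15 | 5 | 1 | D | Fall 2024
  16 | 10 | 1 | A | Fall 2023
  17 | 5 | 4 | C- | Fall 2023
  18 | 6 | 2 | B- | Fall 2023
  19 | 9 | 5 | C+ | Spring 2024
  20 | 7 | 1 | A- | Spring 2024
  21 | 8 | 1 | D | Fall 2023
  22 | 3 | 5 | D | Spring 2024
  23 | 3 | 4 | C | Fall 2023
SELECT name, year, gpa FROM students WHERE year >= 4 AND gpa <= 3.07

Execution result:
name | year | gpa
Tina Davis | 4 | 2.85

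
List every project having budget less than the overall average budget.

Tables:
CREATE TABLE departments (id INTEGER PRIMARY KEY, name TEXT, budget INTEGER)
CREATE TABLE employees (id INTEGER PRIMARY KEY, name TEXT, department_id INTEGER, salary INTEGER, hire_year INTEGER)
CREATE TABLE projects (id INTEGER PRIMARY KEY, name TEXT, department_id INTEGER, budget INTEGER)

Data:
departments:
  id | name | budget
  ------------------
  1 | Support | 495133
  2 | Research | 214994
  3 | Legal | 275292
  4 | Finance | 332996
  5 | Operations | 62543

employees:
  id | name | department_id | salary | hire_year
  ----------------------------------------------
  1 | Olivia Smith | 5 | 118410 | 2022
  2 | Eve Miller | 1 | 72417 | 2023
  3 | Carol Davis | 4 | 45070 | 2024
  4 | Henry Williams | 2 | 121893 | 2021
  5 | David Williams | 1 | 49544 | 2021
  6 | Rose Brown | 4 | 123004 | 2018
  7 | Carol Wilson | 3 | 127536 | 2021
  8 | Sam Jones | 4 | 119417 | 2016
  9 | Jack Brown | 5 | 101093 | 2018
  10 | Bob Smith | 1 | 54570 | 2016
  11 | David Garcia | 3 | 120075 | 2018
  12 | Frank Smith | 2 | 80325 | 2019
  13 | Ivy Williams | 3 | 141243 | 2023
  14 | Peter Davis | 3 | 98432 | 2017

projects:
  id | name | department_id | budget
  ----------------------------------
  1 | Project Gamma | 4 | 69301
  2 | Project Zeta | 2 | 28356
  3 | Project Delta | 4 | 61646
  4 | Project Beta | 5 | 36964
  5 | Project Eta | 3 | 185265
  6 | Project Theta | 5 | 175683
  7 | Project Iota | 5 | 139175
SELECT name, budget FROM projects WHERE budget < (SELECT AVG(budget) FROM projects)

Execution result:
name | budget
Project Gamma | 69301
Project Zeta | 28356
Project Delta | 61646
Project Beta | 36964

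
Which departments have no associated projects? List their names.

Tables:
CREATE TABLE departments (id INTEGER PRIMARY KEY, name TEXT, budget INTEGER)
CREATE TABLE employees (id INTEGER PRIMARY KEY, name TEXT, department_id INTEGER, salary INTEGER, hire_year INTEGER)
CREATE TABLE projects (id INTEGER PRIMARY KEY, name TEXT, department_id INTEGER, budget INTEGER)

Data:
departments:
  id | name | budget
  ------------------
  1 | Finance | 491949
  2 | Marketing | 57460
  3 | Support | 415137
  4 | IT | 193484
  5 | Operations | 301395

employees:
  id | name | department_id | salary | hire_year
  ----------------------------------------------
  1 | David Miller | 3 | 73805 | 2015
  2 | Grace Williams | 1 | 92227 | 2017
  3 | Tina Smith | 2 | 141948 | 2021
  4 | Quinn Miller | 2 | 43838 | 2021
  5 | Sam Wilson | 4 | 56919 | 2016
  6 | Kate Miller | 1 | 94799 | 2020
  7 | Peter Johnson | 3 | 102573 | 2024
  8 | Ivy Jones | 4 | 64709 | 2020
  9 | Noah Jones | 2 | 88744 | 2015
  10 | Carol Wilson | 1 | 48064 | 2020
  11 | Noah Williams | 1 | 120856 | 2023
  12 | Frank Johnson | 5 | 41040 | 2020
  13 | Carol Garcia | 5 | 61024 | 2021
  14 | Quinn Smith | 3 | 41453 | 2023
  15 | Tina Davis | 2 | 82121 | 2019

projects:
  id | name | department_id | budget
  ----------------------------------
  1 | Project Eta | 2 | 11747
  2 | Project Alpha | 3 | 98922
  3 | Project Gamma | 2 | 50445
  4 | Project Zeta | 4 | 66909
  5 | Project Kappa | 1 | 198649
SELECT p.name FROM departments p LEFT JOIN projects c ON c.department_id = p.id WHERE c.id IS NULL

Execution result:
Operations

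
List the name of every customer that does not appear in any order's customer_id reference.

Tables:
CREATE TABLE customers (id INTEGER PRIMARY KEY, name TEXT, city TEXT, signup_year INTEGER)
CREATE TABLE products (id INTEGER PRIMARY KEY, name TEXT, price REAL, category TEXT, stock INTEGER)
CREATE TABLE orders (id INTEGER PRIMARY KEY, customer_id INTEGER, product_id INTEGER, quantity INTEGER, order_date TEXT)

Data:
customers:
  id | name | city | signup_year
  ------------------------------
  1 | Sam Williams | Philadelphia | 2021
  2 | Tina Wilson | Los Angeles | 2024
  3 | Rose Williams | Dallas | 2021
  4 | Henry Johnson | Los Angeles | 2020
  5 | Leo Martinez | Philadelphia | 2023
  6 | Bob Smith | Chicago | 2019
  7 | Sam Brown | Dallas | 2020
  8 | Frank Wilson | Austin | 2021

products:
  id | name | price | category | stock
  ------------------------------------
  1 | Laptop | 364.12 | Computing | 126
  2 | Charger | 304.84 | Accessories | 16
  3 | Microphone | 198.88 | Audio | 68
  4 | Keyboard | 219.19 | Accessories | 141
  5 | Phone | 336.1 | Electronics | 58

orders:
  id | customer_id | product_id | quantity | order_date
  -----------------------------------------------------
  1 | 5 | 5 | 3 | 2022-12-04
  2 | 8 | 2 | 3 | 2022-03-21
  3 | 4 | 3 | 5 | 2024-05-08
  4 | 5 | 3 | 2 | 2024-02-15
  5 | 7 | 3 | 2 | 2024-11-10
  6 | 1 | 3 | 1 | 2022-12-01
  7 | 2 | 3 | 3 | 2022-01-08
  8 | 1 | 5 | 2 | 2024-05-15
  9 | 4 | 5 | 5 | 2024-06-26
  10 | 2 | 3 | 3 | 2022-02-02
SELECT p.name FROM customers p LEFT JOIN orders c ON c.customer_id = p.id WHERE c.id IS NULL

Execution result:
name
Rose Williams
Bob Smith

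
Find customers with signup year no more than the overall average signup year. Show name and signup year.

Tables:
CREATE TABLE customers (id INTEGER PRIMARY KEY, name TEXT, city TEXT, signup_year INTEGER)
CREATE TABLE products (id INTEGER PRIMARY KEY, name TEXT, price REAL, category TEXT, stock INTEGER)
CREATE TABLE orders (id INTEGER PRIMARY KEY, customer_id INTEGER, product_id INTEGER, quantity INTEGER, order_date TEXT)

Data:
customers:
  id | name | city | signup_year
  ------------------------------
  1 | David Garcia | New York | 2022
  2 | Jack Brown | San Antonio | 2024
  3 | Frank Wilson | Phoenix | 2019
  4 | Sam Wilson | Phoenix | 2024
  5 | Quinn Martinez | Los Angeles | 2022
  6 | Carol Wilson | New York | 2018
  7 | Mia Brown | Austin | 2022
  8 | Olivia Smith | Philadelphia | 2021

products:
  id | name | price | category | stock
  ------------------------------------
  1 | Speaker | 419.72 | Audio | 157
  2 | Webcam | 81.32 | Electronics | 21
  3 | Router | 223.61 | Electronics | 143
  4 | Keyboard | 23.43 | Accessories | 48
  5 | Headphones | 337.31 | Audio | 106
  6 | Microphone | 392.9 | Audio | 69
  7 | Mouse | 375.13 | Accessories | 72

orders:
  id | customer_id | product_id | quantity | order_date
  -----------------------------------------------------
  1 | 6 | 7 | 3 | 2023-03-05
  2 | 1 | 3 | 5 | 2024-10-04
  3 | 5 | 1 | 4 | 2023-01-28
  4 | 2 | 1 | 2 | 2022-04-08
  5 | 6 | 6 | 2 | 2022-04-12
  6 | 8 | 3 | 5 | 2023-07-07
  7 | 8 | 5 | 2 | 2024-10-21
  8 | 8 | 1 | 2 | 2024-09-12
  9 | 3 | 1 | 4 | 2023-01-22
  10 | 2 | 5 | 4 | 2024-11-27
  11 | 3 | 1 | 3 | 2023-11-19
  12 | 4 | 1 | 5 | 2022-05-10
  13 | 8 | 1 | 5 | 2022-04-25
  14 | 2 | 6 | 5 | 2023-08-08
SELECT name, signup_year FROM customers WHERE signup_year <= (SELECT AVG(signup_year) FROM customers)

Execution result:
name | signup_year
Frank Wilson | 2019
Carol Wilson | 2018
Olivia Smith | 2021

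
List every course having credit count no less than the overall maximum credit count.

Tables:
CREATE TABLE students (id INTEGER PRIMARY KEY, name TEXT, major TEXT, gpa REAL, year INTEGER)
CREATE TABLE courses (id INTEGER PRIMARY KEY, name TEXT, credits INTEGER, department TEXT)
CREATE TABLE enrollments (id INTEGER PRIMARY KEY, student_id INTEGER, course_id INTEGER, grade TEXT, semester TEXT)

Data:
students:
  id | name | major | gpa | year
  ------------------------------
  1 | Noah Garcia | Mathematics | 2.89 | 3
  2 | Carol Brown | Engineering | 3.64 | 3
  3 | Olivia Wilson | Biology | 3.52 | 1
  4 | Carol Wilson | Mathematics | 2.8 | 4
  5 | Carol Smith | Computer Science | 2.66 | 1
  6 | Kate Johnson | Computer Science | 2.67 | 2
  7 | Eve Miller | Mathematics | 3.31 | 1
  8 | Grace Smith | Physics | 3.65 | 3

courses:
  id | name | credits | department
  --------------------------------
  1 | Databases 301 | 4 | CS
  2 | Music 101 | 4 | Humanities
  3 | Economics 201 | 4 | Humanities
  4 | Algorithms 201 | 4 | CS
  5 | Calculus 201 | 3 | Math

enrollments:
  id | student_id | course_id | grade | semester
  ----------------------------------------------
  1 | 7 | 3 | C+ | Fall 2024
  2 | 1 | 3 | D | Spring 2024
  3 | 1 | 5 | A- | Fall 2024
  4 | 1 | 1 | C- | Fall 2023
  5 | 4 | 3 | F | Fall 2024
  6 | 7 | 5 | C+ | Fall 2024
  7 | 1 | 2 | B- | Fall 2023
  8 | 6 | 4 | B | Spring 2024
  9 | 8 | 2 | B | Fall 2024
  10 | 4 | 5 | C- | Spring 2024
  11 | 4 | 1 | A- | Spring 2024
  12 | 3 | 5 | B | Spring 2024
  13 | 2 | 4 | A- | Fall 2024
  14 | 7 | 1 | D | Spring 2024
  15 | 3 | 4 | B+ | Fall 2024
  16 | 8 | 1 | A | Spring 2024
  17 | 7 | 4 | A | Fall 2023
SELECT name, credits FROM courses WHERE credits >= (SELECT MAX(credits) FROM courses)

Execution result:
name | credits
Databases 301 | 4
Music 101 | 4
Economics 201 | 4
Algorithms 201 | 4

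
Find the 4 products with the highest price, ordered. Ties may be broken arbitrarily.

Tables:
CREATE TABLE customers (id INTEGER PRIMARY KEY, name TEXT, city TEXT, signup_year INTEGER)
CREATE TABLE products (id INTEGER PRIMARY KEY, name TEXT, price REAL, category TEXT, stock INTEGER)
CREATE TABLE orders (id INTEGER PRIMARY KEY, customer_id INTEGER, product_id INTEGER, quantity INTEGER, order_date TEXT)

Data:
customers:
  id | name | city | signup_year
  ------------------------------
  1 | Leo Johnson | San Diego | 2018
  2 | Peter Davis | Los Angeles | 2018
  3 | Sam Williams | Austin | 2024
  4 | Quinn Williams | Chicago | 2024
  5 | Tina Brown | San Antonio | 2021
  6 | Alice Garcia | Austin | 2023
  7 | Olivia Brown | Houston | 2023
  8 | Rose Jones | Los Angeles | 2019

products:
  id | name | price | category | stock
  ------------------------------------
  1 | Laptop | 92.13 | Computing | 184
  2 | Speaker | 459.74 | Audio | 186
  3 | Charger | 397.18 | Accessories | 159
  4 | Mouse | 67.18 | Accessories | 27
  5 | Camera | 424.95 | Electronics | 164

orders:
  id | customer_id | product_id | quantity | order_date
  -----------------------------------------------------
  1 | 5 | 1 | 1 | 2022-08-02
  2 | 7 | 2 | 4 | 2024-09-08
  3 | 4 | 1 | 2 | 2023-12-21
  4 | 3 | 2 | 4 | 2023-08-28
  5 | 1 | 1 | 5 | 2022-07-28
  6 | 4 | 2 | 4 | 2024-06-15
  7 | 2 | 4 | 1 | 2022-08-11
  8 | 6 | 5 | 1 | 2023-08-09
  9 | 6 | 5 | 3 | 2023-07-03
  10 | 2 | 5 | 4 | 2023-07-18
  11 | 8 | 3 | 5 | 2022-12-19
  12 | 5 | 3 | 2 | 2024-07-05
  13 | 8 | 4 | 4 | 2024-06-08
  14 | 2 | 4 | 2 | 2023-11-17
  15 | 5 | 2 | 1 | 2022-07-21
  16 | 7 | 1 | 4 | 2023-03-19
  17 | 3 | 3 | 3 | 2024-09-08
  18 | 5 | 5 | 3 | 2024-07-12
SELECT name, price FROM products ORDER BY price DESC LIMIT 4

Execution result:
name | price
Speaker | 459.74
Camera | 424.95
Charger | 397.18
Laptop | 92.13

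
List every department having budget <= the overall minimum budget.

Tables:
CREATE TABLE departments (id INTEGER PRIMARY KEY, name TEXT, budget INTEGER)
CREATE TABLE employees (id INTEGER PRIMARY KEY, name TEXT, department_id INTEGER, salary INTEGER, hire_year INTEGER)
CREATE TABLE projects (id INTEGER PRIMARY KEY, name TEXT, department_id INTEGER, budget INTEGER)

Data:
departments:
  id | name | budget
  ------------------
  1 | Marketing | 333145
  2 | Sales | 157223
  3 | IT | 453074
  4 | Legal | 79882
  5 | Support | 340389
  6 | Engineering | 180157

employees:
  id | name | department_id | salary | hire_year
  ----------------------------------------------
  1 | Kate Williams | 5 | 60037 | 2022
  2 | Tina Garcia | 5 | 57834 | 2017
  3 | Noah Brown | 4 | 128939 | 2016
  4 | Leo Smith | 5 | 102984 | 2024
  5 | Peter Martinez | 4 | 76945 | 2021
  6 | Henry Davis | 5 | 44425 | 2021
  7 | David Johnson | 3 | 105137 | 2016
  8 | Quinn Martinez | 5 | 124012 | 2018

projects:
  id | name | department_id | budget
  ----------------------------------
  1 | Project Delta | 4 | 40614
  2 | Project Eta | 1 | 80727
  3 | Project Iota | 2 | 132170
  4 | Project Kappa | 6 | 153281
SELECT name, budget FROM departments WHERE budget <= (SELECT MIN(budget) FROM departments)

Execution result:
name | budget
Legal | 79882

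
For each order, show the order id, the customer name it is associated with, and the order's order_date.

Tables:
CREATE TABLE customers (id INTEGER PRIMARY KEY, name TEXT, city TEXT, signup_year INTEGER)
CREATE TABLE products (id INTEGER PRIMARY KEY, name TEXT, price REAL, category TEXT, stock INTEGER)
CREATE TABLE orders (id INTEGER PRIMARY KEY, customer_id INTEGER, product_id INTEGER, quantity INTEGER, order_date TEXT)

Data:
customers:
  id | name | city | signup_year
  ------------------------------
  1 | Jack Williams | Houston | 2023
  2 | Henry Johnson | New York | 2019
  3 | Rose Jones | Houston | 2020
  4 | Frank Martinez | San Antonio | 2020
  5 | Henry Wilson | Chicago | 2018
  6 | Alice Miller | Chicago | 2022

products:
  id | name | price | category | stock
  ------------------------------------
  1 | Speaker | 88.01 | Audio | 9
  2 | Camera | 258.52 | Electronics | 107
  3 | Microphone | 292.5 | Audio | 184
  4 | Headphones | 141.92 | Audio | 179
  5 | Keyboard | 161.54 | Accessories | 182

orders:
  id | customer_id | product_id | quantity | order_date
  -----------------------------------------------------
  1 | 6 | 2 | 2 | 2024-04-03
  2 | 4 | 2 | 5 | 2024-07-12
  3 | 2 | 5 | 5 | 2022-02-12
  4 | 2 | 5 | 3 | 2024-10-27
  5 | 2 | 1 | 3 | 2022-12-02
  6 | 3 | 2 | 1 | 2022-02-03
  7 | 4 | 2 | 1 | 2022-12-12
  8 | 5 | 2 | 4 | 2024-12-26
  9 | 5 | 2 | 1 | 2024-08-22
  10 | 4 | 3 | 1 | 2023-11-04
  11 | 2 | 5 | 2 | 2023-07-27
SELECT c.id, p.name AS customer, c.order_date FROM orders c JOIN customers p ON c.customer_id = p.id

Execution result:
id | customer | order_date
1 | Alice Miller | 2024-04-03
2 | Frank Martinez | 2024-07-12
3 | Henry Johnson | 2022-02-12
4 | Henry Johnson | 2024-10-27
5 | Henry Johnson | 2022-12-02
6 | Rose Jones | 2022-02-03
7 | Frank Martinez | 2022-12-12
8 | Henry Wilson | 2024-12-26
9 | Henry Wilson | 2024-08-22
10 | Frank Martinez | 2023-11-04
11 | Henry Johnson | 2023-07-27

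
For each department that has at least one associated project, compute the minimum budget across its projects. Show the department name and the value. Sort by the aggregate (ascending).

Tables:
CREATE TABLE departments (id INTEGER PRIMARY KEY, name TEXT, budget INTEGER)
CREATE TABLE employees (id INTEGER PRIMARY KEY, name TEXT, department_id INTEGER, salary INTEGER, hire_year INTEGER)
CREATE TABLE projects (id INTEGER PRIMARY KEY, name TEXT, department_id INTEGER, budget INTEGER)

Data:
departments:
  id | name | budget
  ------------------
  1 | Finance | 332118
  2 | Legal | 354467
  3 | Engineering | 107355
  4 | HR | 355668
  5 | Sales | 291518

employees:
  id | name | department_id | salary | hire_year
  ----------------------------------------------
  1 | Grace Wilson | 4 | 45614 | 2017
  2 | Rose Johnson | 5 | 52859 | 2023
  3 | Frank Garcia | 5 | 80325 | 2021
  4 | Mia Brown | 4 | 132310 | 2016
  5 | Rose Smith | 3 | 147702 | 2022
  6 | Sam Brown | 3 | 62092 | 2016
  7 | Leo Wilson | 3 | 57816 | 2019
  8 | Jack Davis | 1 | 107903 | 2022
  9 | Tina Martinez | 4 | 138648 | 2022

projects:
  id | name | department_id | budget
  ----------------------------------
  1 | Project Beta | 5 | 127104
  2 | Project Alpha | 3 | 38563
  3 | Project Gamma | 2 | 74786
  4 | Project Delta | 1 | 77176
SELECT p.name, MIN(c.budget) AS min_budget FROM projects c JOIN departments p ON c.department_id = p.id GROUP BY p.id, p.name ORDER BY min_budget ASC

Execution result:
name | min_budget
Engineering | 38563
Legal | 74786
Finance | 77176
Sales | 127104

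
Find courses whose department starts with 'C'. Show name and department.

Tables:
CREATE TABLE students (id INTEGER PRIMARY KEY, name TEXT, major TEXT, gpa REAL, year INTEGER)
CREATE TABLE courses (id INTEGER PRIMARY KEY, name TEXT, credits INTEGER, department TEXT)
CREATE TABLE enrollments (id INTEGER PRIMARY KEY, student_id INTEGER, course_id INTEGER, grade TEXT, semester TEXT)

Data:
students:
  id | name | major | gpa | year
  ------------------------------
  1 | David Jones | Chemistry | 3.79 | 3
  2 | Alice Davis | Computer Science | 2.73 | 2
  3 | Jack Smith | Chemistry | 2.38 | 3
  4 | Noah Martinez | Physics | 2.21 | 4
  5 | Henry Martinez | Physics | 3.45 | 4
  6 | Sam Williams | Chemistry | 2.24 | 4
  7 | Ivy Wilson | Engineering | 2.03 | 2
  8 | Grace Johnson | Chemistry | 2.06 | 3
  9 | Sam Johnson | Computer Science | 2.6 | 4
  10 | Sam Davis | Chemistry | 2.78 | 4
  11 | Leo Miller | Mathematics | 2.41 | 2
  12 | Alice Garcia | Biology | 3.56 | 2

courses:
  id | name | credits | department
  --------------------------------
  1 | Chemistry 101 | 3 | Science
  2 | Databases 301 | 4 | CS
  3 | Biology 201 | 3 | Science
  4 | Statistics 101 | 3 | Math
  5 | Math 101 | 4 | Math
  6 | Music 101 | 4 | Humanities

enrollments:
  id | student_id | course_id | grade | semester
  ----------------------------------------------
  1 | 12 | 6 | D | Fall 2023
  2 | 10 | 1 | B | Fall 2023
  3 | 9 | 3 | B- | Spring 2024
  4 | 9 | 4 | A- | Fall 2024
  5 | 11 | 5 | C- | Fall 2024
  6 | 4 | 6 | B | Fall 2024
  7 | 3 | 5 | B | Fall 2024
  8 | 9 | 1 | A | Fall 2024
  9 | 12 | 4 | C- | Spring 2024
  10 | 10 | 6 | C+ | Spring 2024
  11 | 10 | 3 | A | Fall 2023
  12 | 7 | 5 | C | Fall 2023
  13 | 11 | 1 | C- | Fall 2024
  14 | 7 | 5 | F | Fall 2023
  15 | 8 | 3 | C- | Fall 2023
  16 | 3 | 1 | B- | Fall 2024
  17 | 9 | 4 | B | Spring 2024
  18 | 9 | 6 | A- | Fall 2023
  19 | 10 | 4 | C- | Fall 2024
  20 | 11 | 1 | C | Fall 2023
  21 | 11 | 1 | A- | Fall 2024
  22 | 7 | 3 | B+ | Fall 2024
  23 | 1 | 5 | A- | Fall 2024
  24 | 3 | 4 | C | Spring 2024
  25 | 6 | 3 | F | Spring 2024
SELECT name, department FROM courses WHERE department LIKE 'C%'

Execution result:
name | department
Databases 301 | CS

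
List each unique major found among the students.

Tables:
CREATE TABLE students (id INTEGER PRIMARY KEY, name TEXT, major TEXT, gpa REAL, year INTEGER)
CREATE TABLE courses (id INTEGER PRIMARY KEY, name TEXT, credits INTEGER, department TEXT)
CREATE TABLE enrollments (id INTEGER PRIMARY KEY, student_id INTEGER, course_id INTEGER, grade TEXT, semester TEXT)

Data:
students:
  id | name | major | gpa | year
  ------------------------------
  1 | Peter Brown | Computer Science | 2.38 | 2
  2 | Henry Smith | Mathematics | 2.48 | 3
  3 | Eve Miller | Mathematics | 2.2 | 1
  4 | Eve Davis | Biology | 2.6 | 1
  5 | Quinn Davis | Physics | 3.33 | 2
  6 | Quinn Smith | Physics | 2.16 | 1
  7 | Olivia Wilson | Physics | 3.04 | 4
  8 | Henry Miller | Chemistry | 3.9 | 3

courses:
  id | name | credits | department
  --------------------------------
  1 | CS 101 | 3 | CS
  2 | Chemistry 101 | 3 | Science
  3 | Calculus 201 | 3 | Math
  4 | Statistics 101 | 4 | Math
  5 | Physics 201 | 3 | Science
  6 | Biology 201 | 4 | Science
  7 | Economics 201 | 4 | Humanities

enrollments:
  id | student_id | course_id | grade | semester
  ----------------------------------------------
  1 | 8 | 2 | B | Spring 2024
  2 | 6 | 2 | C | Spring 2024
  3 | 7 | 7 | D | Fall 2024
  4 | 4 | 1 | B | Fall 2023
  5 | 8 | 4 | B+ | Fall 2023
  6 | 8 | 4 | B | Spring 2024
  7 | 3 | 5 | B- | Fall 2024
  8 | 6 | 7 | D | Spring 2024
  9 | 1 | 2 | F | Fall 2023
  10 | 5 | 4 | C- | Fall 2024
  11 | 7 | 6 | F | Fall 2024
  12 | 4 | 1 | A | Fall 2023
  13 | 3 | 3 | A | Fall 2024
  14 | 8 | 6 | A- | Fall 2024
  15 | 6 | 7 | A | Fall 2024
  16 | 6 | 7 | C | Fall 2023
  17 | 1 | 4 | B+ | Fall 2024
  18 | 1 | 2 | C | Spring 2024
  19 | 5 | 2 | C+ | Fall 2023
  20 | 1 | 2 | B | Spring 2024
SELECT DISTINCT major FROM students

Execution result:
major
Computer Science
Mathematics
Biology
Physics
Chemistry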